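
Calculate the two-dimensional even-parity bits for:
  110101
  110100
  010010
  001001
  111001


Row parities: 01000
Column parities: 100011

Row P: 01000, Col P: 100011, Corner: 1


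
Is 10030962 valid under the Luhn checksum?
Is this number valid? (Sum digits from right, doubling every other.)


Luhn sum = 19
19 mod 10 = 9

Invalid (Luhn sum mod 10 = 9)


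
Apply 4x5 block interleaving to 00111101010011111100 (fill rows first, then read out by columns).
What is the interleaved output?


Matrix:
  00111
  10101
  00111
  11100
Read columns: 01010001111110101110

01010001111110101110


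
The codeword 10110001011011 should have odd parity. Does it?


Number of 1s: 8

No, parity error (8 ones)


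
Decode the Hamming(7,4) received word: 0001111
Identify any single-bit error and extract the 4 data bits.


Syndrome = 0: no error detected

Data: 0111 (no errors)


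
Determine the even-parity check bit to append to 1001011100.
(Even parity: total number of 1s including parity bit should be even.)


Number of 1s in data: 5
Parity bit: 1

1


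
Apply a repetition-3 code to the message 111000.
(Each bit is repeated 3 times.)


Each bit -> 3 copies

111111111000000000


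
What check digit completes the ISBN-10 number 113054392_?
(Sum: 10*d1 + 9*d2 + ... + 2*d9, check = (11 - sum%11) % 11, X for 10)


Weighted sum: 136
136 mod 11 = 4

Check digit: 7


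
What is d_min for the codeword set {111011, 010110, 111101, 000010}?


Comparing all pairs, minimum distance: 2
Can detect 1 errors, correct 0 errors

2


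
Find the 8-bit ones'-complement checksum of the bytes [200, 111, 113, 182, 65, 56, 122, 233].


Sum = 1082 mod 256 = 58
Complement = 197

197


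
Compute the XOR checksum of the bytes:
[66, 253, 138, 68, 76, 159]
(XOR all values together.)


XOR chain: 66 ^ 253 ^ 138 ^ 68 ^ 76 ^ 159 = 162

162


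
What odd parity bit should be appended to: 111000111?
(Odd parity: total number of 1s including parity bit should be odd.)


Number of 1s in data: 6
Parity bit: 1

1


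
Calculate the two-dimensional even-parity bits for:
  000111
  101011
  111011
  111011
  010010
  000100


Row parities: 101101
Column parities: 111010

Row P: 101101, Col P: 111010, Corner: 0


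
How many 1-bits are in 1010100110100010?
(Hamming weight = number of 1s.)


Counting 1s in 1010100110100010

7


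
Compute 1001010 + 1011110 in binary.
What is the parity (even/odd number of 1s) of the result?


1001010 = 74
1011110 = 94
Sum = 168 = 10101000
1s count = 3

odd parity (3 ones in 10101000)


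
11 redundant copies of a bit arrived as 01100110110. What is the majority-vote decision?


Ones: 6 out of 11
Threshold: 6

1 (6/11 voted 1)


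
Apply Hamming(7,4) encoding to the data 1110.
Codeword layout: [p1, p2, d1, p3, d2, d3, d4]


Parity bits: p1=0, p2=0, p3=0

0010110


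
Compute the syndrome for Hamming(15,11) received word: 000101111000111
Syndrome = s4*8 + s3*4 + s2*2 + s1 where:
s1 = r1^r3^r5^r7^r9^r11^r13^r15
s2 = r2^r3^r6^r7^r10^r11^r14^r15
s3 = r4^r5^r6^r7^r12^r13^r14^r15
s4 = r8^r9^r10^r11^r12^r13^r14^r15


s1=0, s2=0, s3=0, s4=1

Syndrome = 8 (error at position 8)


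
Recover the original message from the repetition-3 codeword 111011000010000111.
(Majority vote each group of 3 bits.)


Groups: 111, 011, 000, 010, 000, 111
Majority votes: 110001

110001


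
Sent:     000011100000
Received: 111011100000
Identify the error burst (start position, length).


XOR: 111000000000

Burst at position 0, length 3


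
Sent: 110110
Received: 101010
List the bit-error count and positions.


XOR: 011100

3 error(s) at position(s): 1, 2, 3


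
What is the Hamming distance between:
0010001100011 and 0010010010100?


XOR: 0000011110111
Count of 1s: 7

7


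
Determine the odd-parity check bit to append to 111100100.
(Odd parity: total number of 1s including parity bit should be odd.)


Number of 1s in data: 5
Parity bit: 0

0


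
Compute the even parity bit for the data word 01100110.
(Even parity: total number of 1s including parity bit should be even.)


Number of 1s in data: 4
Parity bit: 0

0


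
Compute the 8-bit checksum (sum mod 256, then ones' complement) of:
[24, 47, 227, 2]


Sum = 300 mod 256 = 44
Complement = 211

211


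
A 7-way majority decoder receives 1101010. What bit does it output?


Ones: 4 out of 7
Threshold: 4

1 (4/7 voted 1)


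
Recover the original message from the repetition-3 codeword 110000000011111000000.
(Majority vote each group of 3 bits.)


Groups: 110, 000, 000, 011, 111, 000, 000
Majority votes: 1001100

1001100


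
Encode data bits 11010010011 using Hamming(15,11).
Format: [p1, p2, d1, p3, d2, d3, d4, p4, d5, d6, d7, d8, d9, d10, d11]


Parity bits: p1=1, p2=1, p3=0, p4=1

111010110010011


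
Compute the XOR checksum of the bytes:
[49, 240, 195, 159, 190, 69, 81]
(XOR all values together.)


XOR chain: 49 ^ 240 ^ 195 ^ 159 ^ 190 ^ 69 ^ 81 = 55

55


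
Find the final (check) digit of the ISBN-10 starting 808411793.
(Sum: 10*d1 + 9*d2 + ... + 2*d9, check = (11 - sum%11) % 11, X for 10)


Weighted sum: 244
244 mod 11 = 2

Check digit: 9


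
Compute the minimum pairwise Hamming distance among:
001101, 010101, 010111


Comparing all pairs, minimum distance: 1
Can detect 0 errors, correct 0 errors

1


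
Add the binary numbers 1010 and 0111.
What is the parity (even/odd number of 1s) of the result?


1010 = 10
0111 = 7
Sum = 17 = 10001
1s count = 2

even parity (2 ones in 10001)


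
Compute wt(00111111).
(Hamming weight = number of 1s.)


Counting 1s in 00111111

6


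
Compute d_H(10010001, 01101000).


XOR: 11111001
Count of 1s: 6

6


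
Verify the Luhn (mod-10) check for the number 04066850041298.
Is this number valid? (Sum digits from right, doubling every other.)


Luhn sum = 47
47 mod 10 = 7

Invalid (Luhn sum mod 10 = 7)


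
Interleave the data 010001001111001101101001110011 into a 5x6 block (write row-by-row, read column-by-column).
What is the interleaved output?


Matrix:
  010001
  001111
  001101
  101001
  110011
Read columns: 000111000101110011000100111111

000111000101110011000100111111


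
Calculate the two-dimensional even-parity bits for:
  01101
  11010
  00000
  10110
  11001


Row parities: 11011
Column parities: 11000

Row P: 11011, Col P: 11000, Corner: 0


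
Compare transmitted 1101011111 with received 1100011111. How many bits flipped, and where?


XOR: 0001000000

1 error(s) at position(s): 3


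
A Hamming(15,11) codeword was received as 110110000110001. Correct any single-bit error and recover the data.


Syndrome = 12: error at position 12

Data: 01000111001 (corrected bit 12)


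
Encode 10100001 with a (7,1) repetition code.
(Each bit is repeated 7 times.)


Each bit -> 7 copies

11111110000000111111100000000000000000000000000001111111


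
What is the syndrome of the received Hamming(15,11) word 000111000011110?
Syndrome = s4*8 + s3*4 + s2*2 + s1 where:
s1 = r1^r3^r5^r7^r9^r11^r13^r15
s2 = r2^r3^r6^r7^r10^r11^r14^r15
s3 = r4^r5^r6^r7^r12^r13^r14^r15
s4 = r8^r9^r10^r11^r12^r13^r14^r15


s1=1, s2=1, s3=0, s4=0

Syndrome = 3 (error at position 3)


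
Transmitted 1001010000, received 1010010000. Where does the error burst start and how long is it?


XOR: 0011000000

Burst at position 2, length 2


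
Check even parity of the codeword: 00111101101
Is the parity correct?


Number of 1s: 7

No, parity error (7 ones)


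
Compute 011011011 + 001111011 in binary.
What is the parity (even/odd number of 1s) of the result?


011011011 = 219
001111011 = 123
Sum = 342 = 101010110
1s count = 5

odd parity (5 ones in 101010110)


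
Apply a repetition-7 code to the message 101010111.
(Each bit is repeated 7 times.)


Each bit -> 7 copies

111111100000001111111000000011111110000000111111111111111111111


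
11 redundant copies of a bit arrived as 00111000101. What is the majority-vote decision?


Ones: 5 out of 11
Threshold: 6

0 (5/11 voted 1)


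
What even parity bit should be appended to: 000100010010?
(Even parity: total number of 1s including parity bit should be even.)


Number of 1s in data: 3
Parity bit: 1

1


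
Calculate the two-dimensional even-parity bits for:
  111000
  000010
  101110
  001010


Row parities: 1100
Column parities: 011110

Row P: 1100, Col P: 011110, Corner: 0


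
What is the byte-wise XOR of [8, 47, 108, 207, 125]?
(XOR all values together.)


XOR chain: 8 ^ 47 ^ 108 ^ 207 ^ 125 = 249

249


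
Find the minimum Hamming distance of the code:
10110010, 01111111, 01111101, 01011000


Comparing all pairs, minimum distance: 1
Can detect 0 errors, correct 0 errors

1


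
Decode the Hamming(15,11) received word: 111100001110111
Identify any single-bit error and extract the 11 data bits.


Syndrome = 0: no error detected

Data: 10001110111 (no errors)


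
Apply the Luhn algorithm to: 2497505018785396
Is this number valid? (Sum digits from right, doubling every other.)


Luhn sum = 68
68 mod 10 = 8

Invalid (Luhn sum mod 10 = 8)


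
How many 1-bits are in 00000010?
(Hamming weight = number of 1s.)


Counting 1s in 00000010

1


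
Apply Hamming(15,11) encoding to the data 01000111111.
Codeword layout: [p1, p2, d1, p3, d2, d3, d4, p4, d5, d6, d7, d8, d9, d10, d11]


Parity bits: p1=0, p2=0, p3=1, p4=0

000110000111111


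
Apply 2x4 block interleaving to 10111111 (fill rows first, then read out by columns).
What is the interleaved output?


Matrix:
  1011
  1111
Read columns: 11011111

11011111


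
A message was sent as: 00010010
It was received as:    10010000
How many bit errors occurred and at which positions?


XOR: 10000010

2 error(s) at position(s): 0, 6


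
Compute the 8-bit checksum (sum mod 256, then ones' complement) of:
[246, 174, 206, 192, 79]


Sum = 897 mod 256 = 129
Complement = 126

126


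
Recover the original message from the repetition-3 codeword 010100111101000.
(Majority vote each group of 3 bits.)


Groups: 010, 100, 111, 101, 000
Majority votes: 00110

00110


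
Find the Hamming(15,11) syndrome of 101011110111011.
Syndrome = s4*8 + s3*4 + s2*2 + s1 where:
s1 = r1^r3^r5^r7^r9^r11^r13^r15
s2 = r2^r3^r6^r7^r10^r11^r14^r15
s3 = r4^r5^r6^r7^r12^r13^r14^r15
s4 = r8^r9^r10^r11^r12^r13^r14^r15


s1=0, s2=1, s3=0, s4=0

Syndrome = 2 (error at position 2)


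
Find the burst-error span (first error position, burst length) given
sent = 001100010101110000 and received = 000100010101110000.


XOR: 001000000000000000

Burst at position 2, length 1


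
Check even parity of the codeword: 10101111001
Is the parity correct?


Number of 1s: 7

No, parity error (7 ones)


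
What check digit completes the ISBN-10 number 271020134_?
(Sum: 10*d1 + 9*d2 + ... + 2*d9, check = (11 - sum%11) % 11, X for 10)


Weighted sum: 124
124 mod 11 = 3

Check digit: 8


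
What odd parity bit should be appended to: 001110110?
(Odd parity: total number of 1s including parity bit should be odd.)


Number of 1s in data: 5
Parity bit: 0

0


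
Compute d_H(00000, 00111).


XOR: 00111
Count of 1s: 3

3


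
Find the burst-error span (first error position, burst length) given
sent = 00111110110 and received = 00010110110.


XOR: 00101000000

Burst at position 2, length 3


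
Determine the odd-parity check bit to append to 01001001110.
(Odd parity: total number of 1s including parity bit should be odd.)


Number of 1s in data: 5
Parity bit: 0

0


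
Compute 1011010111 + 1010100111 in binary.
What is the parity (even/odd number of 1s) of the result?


1011010111 = 727
1010100111 = 679
Sum = 1406 = 10101111110
1s count = 8

even parity (8 ones in 10101111110)


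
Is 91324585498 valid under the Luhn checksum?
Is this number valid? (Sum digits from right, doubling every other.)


Luhn sum = 53
53 mod 10 = 3

Invalid (Luhn sum mod 10 = 3)


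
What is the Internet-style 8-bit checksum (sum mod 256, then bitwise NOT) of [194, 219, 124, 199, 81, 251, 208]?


Sum = 1276 mod 256 = 252
Complement = 3

3


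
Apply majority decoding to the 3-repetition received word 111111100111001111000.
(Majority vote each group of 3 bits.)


Groups: 111, 111, 100, 111, 001, 111, 000
Majority votes: 1101010

1101010


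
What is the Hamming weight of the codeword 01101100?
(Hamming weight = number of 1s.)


Counting 1s in 01101100

4


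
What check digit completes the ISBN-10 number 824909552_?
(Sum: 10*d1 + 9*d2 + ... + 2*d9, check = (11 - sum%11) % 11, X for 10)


Weighted sum: 277
277 mod 11 = 2

Check digit: 9


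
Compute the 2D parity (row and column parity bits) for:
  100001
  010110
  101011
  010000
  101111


Row parities: 01011
Column parities: 100011

Row P: 01011, Col P: 100011, Corner: 1


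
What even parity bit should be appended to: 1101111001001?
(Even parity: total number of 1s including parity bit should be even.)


Number of 1s in data: 8
Parity bit: 0

0


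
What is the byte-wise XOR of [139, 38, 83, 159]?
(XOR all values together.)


XOR chain: 139 ^ 38 ^ 83 ^ 159 = 97

97


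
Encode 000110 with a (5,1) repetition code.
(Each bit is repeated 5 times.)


Each bit -> 5 copies

000000000000000111111111100000


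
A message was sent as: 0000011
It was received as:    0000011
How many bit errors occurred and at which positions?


XOR: 0000000

0 errors (received matches sent)


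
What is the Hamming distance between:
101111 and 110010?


XOR: 011101
Count of 1s: 4

4


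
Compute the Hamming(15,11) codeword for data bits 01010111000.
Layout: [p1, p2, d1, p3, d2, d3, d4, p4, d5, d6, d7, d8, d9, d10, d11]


Parity bits: p1=1, p2=1, p3=1, p4=1

110110110111000


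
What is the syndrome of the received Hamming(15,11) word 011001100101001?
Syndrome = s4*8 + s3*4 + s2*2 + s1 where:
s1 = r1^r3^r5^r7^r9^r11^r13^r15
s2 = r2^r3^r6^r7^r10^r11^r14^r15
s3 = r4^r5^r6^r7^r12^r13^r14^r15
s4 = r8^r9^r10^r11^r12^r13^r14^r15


s1=1, s2=0, s3=0, s4=1

Syndrome = 9 (error at position 9)


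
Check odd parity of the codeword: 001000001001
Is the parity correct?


Number of 1s: 3

Yes, parity is correct (3 ones)


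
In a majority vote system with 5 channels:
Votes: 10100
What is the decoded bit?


Ones: 2 out of 5
Threshold: 3

0 (2/5 voted 1)


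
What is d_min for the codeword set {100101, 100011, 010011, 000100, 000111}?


Comparing all pairs, minimum distance: 2
Can detect 1 errors, correct 0 errors

2


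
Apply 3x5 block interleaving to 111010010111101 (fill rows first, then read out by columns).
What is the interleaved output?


Matrix:
  11101
  00101
  11101
Read columns: 101101111000111

101101111000111


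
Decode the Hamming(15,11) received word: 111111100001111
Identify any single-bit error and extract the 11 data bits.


Syndrome = 0: no error detected

Data: 11110001111 (no errors)


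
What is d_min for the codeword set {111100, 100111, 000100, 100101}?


Comparing all pairs, minimum distance: 1
Can detect 0 errors, correct 0 errors

1


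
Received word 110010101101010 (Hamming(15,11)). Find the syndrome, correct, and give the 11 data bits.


Syndrome = 0: no error detected

Data: 01011101010 (no errors)


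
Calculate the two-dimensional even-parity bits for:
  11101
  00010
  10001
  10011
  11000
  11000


Row parities: 010100
Column parities: 11101

Row P: 010100, Col P: 11101, Corner: 0


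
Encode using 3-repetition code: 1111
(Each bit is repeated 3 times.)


Each bit -> 3 copies

111111111111


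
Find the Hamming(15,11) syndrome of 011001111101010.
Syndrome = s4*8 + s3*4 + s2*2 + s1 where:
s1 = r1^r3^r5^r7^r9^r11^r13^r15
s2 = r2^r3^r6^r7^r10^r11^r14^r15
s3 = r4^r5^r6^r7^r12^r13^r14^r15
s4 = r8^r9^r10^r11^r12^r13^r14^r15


s1=1, s2=0, s3=0, s4=1

Syndrome = 9 (error at position 9)


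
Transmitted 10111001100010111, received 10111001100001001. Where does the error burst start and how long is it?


XOR: 00000000000011110

Burst at position 12, length 4


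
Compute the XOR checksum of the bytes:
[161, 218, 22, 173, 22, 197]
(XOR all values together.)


XOR chain: 161 ^ 218 ^ 22 ^ 173 ^ 22 ^ 197 = 19

19


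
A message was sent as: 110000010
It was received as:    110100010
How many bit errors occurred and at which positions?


XOR: 000100000

1 error(s) at position(s): 3


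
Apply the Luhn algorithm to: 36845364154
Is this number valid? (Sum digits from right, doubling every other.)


Luhn sum = 53
53 mod 10 = 3

Invalid (Luhn sum mod 10 = 3)


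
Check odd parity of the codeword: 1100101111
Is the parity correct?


Number of 1s: 7

Yes, parity is correct (7 ones)


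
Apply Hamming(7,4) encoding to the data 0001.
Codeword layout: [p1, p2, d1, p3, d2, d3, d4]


Parity bits: p1=1, p2=1, p3=1

1101001


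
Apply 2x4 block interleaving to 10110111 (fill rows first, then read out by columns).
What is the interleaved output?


Matrix:
  1011
  0111
Read columns: 10011111

10011111


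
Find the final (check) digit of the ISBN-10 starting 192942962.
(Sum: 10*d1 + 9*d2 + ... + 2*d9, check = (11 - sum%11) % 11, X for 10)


Weighted sum: 262
262 mod 11 = 9

Check digit: 2


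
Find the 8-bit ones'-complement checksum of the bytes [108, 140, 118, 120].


Sum = 486 mod 256 = 230
Complement = 25

25


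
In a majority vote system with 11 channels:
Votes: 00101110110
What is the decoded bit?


Ones: 6 out of 11
Threshold: 6

1 (6/11 voted 1)


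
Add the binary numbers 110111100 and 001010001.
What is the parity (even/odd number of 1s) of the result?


110111100 = 444
001010001 = 81
Sum = 525 = 1000001101
1s count = 4

even parity (4 ones in 1000001101)


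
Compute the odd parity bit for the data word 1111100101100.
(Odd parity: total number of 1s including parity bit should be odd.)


Number of 1s in data: 8
Parity bit: 1

1


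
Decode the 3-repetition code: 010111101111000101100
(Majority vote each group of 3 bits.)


Groups: 010, 111, 101, 111, 000, 101, 100
Majority votes: 0111010

0111010


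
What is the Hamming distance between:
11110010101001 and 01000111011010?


XOR: 10110101110011
Count of 1s: 9

9


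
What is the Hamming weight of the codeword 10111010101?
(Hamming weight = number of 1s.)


Counting 1s in 10111010101

7


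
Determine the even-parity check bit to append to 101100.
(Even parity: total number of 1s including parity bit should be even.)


Number of 1s in data: 3
Parity bit: 1

1


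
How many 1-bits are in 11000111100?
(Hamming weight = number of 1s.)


Counting 1s in 11000111100

6


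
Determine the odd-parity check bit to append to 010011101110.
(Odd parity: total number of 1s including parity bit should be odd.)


Number of 1s in data: 7
Parity bit: 0

0


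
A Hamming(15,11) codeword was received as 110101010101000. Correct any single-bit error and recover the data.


Syndrome = 15: error at position 15

Data: 00100101001 (corrected bit 15)


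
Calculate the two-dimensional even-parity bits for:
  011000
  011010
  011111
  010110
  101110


Row parities: 01110
Column parities: 100101

Row P: 01110, Col P: 100101, Corner: 1


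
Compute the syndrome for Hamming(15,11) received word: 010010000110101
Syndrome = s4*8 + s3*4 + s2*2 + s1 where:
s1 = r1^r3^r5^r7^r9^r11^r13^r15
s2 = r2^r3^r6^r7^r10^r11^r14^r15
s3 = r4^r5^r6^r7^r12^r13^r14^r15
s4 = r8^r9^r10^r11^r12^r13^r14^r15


s1=0, s2=0, s3=1, s4=0

Syndrome = 4 (error at position 4)


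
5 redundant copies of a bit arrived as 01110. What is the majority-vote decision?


Ones: 3 out of 5
Threshold: 3

1 (3/5 voted 1)


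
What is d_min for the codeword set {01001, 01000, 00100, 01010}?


Comparing all pairs, minimum distance: 1
Can detect 0 errors, correct 0 errors

1


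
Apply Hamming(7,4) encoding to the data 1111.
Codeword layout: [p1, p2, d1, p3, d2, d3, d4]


Parity bits: p1=1, p2=1, p3=1

1111111


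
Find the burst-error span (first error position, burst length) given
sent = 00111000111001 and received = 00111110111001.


XOR: 00000110000000

Burst at position 5, length 2


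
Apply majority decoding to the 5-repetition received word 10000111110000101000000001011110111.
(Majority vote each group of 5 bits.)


Groups: 10000, 11111, 00001, 01000, 00000, 10111, 10111
Majority votes: 0100011

0100011


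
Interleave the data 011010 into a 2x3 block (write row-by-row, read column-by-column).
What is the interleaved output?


Matrix:
  011
  010
Read columns: 001110

001110


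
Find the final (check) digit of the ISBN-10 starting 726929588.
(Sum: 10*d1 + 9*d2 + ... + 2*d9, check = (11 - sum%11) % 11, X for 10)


Weighted sum: 316
316 mod 11 = 8

Check digit: 3


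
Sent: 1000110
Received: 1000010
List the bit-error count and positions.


XOR: 0000100

1 error(s) at position(s): 4


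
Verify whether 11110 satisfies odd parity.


Number of 1s: 4

No, parity error (4 ones)


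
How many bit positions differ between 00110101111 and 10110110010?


XOR: 10000011101
Count of 1s: 5

5


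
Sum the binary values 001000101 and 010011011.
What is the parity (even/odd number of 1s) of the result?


001000101 = 69
010011011 = 155
Sum = 224 = 11100000
1s count = 3

odd parity (3 ones in 11100000)


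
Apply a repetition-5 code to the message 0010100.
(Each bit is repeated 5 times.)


Each bit -> 5 copies

00000000001111100000111110000000000


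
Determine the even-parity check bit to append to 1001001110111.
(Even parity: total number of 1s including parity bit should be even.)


Number of 1s in data: 8
Parity bit: 0

0


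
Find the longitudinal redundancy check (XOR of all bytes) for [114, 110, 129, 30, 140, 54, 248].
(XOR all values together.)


XOR chain: 114 ^ 110 ^ 129 ^ 30 ^ 140 ^ 54 ^ 248 = 193

193


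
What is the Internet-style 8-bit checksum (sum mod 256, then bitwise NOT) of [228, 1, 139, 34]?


Sum = 402 mod 256 = 146
Complement = 109

109


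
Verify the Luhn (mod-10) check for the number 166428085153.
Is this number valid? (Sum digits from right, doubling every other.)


Luhn sum = 41
41 mod 10 = 1

Invalid (Luhn sum mod 10 = 1)


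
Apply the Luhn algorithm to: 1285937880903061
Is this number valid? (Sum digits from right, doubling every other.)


Luhn sum = 67
67 mod 10 = 7

Invalid (Luhn sum mod 10 = 7)


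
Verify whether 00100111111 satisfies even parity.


Number of 1s: 7

No, parity error (7 ones)


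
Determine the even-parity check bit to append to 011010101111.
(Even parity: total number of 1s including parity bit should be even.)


Number of 1s in data: 8
Parity bit: 0

0


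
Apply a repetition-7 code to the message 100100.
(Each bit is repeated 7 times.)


Each bit -> 7 copies

111111100000000000000111111100000000000000


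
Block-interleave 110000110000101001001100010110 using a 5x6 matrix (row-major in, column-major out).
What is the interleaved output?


Matrix:
  110000
  110000
  101001
  001100
  010110
Read columns: 111001100100110000110000100100

111001100100110000110000100100


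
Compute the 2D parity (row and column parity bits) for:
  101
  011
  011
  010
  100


Row parities: 00011
Column parities: 011

Row P: 00011, Col P: 011, Corner: 0


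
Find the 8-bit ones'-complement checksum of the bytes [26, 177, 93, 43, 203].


Sum = 542 mod 256 = 30
Complement = 225

225


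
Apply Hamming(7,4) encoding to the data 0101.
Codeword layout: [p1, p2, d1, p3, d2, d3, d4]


Parity bits: p1=0, p2=1, p3=0

0100101


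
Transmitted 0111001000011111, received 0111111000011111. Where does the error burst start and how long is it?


XOR: 0000110000000000

Burst at position 4, length 2


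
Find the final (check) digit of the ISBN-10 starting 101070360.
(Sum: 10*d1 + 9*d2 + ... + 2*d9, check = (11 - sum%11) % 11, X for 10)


Weighted sum: 90
90 mod 11 = 2

Check digit: 9


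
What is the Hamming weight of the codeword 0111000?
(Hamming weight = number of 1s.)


Counting 1s in 0111000

3


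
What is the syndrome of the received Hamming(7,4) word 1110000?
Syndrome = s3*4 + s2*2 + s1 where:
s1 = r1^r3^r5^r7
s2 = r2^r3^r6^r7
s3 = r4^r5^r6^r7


s1=0, s2=0, s3=0

Syndrome = 0 (no error)


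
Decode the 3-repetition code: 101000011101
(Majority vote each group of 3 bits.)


Groups: 101, 000, 011, 101
Majority votes: 1011

1011


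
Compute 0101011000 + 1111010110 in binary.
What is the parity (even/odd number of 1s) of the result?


0101011000 = 344
1111010110 = 982
Sum = 1326 = 10100101110
1s count = 6

even parity (6 ones in 10100101110)


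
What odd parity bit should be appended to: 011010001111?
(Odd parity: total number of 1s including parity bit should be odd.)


Number of 1s in data: 7
Parity bit: 0

0


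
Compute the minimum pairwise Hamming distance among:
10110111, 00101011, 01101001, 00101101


Comparing all pairs, minimum distance: 2
Can detect 1 errors, correct 0 errors

2


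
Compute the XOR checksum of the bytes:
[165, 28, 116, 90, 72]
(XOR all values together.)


XOR chain: 165 ^ 28 ^ 116 ^ 90 ^ 72 = 223

223


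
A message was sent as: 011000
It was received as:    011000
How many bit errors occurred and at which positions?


XOR: 000000

0 errors (received matches sent)


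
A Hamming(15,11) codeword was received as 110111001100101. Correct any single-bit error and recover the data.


Syndrome = 5: error at position 5

Data: 00101100101 (corrected bit 5)


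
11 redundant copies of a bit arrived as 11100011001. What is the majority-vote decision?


Ones: 6 out of 11
Threshold: 6

1 (6/11 voted 1)


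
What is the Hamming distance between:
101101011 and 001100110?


XOR: 100001101
Count of 1s: 4

4


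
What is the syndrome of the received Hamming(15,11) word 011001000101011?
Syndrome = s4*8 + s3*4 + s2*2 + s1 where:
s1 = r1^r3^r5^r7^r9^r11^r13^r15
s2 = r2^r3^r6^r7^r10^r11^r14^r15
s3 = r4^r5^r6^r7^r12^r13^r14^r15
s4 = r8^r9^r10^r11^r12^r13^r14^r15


s1=0, s2=0, s3=0, s4=0

Syndrome = 0 (no error)


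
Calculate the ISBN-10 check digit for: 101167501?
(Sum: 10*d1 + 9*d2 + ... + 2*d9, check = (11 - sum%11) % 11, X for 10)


Weighted sum: 118
118 mod 11 = 8

Check digit: 3


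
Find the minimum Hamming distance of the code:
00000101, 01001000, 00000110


Comparing all pairs, minimum distance: 2
Can detect 1 errors, correct 0 errors

2


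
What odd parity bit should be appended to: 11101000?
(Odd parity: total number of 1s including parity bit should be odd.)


Number of 1s in data: 4
Parity bit: 1

1


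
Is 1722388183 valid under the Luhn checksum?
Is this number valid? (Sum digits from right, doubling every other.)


Luhn sum = 47
47 mod 10 = 7

Invalid (Luhn sum mod 10 = 7)


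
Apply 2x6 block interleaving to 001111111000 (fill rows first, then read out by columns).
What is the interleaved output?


Matrix:
  001111
  111000
Read columns: 010111101010

010111101010


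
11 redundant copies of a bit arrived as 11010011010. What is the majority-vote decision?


Ones: 6 out of 11
Threshold: 6

1 (6/11 voted 1)


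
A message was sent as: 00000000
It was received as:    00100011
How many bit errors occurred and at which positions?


XOR: 00100011

3 error(s) at position(s): 2, 6, 7


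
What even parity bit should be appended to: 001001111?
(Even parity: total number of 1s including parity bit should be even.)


Number of 1s in data: 5
Parity bit: 1

1


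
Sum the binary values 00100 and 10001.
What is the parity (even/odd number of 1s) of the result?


00100 = 4
10001 = 17
Sum = 21 = 10101
1s count = 3

odd parity (3 ones in 10101)


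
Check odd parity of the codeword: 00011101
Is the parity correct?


Number of 1s: 4

No, parity error (4 ones)


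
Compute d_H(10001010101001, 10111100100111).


XOR: 00110110001110
Count of 1s: 7

7


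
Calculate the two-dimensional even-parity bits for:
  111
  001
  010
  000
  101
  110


Row parities: 111000
Column parities: 111

Row P: 111000, Col P: 111, Corner: 1


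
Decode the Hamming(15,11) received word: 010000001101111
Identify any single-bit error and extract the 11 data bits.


Syndrome = 1: error at position 1

Data: 00001101111 (corrected bit 1)


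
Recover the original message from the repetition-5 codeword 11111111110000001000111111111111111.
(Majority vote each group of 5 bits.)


Groups: 11111, 11111, 00000, 01000, 11111, 11111, 11111
Majority votes: 1100111

1100111


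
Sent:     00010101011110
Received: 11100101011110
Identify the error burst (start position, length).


XOR: 11110000000000

Burst at position 0, length 4


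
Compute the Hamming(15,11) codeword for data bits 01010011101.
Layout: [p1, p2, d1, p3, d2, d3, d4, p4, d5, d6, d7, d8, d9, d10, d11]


Parity bits: p1=1, p2=1, p3=1, p4=0

110110100011101


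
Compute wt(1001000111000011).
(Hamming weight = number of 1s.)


Counting 1s in 1001000111000011

7


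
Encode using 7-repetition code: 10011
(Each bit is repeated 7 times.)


Each bit -> 7 copies

11111110000000000000011111111111111


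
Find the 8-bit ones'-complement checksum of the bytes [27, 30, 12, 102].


Sum = 171 mod 256 = 171
Complement = 84

84


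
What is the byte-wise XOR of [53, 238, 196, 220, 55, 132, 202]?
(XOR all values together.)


XOR chain: 53 ^ 238 ^ 196 ^ 220 ^ 55 ^ 132 ^ 202 = 186

186


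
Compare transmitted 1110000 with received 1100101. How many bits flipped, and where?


XOR: 0010101

3 error(s) at position(s): 2, 4, 6


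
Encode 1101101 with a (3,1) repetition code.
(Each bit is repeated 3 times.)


Each bit -> 3 copies

111111000111111000111


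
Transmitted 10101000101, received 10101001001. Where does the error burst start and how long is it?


XOR: 00000001100

Burst at position 7, length 2


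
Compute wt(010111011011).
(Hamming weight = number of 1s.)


Counting 1s in 010111011011

8


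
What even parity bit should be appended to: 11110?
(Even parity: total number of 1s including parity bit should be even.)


Number of 1s in data: 4
Parity bit: 0

0


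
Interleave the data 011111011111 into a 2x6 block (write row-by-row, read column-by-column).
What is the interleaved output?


Matrix:
  011111
  011111
Read columns: 001111111111

001111111111


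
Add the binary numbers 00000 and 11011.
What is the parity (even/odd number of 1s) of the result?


00000 = 0
11011 = 27
Sum = 27 = 11011
1s count = 4

even parity (4 ones in 11011)


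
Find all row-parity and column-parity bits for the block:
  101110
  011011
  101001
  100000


Row parities: 0011
Column parities: 111100

Row P: 0011, Col P: 111100, Corner: 0


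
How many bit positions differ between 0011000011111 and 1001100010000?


XOR: 1010100001111
Count of 1s: 7

7


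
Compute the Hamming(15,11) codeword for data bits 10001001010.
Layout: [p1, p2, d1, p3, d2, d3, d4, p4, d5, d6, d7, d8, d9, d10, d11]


Parity bits: p1=0, p2=0, p3=0, p4=1

001000011001010


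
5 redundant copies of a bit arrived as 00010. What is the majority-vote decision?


Ones: 1 out of 5
Threshold: 3

0 (1/5 voted 1)


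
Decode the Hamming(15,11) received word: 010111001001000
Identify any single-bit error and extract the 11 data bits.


Syndrome = 0: no error detected

Data: 01101001000 (no errors)


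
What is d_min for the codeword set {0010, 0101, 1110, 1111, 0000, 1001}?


Comparing all pairs, minimum distance: 1
Can detect 0 errors, correct 0 errors

1


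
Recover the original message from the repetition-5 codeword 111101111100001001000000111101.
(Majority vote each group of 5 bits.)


Groups: 11110, 11111, 00001, 00100, 00001, 11101
Majority votes: 110001

110001


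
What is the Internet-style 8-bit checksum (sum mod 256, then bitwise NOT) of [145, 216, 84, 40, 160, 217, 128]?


Sum = 990 mod 256 = 222
Complement = 33

33


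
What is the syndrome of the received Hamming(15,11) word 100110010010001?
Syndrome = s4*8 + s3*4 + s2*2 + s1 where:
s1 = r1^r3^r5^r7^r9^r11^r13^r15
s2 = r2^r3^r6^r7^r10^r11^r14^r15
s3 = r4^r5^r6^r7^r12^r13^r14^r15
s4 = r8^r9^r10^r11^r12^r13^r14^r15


s1=0, s2=0, s3=1, s4=1

Syndrome = 12 (error at position 12)


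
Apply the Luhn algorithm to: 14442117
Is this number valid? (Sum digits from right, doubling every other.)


Luhn sum = 32
32 mod 10 = 2

Invalid (Luhn sum mod 10 = 2)


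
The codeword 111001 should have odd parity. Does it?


Number of 1s: 4

No, parity error (4 ones)


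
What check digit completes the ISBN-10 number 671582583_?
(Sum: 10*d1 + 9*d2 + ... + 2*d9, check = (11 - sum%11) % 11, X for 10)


Weighted sum: 274
274 mod 11 = 10

Check digit: 1


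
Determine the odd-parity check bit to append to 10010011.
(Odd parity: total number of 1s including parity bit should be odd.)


Number of 1s in data: 4
Parity bit: 1

1


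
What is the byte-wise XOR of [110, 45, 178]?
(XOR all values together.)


XOR chain: 110 ^ 45 ^ 178 = 241

241


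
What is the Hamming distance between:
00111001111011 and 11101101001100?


XOR: 11010100110111
Count of 1s: 9

9


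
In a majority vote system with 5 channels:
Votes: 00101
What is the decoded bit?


Ones: 2 out of 5
Threshold: 3

0 (2/5 voted 1)


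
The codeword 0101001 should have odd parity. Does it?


Number of 1s: 3

Yes, parity is correct (3 ones)


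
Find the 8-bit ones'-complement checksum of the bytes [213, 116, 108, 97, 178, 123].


Sum = 835 mod 256 = 67
Complement = 188

188


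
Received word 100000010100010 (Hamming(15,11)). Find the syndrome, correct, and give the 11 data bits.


Syndrome = 13: error at position 13

Data: 00000100110 (corrected bit 13)


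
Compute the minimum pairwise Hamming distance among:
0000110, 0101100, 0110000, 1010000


Comparing all pairs, minimum distance: 2
Can detect 1 errors, correct 0 errors

2


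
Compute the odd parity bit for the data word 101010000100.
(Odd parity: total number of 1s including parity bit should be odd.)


Number of 1s in data: 4
Parity bit: 1

1


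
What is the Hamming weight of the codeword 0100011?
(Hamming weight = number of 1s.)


Counting 1s in 0100011

3


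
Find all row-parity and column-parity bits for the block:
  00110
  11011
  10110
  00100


Row parities: 0011
Column parities: 01111

Row P: 0011, Col P: 01111, Corner: 0


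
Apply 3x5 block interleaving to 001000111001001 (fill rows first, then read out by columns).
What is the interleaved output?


Matrix:
  00100
  01110
  01001
Read columns: 000011110010001

000011110010001


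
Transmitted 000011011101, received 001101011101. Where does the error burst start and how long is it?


XOR: 001110000000

Burst at position 2, length 3


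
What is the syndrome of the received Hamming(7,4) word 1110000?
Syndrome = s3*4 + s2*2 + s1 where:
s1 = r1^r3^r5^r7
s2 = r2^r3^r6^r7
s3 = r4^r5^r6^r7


s1=0, s2=0, s3=0

Syndrome = 0 (no error)


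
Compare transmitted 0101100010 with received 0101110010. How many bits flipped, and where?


XOR: 0000010000

1 error(s) at position(s): 5


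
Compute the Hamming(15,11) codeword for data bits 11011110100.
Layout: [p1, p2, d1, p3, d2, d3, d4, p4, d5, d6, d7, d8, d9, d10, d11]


Parity bits: p1=0, p2=0, p3=1, p4=0

001110101110100


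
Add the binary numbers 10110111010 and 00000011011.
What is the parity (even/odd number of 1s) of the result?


10110111010 = 1466
00000011011 = 27
Sum = 1493 = 10111010101
1s count = 7

odd parity (7 ones in 10111010101)


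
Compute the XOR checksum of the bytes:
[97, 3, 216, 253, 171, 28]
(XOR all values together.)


XOR chain: 97 ^ 3 ^ 216 ^ 253 ^ 171 ^ 28 = 240

240


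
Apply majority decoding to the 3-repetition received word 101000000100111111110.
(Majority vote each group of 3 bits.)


Groups: 101, 000, 000, 100, 111, 111, 110
Majority votes: 1000111

1000111


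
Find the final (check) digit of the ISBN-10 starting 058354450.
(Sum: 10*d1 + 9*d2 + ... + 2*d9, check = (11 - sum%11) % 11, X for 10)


Weighted sum: 211
211 mod 11 = 2

Check digit: 9


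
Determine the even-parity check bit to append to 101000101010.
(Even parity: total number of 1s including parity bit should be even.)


Number of 1s in data: 5
Parity bit: 1

1


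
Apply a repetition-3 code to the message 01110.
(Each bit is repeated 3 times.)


Each bit -> 3 copies

000111111111000


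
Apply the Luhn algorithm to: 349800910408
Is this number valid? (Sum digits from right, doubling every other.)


Luhn sum = 49
49 mod 10 = 9

Invalid (Luhn sum mod 10 = 9)


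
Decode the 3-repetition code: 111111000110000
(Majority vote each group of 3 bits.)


Groups: 111, 111, 000, 110, 000
Majority votes: 11010

11010


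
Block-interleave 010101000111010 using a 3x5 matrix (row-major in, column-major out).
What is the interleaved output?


Matrix:
  01010
  10001
  11010
Read columns: 011101000101010

011101000101010


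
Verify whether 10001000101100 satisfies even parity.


Number of 1s: 5

No, parity error (5 ones)


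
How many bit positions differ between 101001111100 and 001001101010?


XOR: 100000010110
Count of 1s: 4

4


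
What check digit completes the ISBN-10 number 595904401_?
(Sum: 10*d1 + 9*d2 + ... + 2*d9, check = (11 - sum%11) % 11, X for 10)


Weighted sum: 272
272 mod 11 = 8

Check digit: 3


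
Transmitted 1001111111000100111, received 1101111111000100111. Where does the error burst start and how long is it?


XOR: 0100000000000000000

Burst at position 1, length 1


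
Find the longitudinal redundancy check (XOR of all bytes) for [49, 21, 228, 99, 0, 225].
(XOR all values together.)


XOR chain: 49 ^ 21 ^ 228 ^ 99 ^ 0 ^ 225 = 66

66


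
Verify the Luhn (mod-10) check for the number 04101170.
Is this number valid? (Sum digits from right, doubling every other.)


Luhn sum = 14
14 mod 10 = 4

Invalid (Luhn sum mod 10 = 4)


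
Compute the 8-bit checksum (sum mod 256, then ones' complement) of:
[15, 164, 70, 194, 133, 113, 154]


Sum = 843 mod 256 = 75
Complement = 180

180


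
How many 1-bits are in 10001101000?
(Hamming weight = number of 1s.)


Counting 1s in 10001101000

4


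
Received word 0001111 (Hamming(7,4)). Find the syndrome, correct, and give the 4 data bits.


Syndrome = 0: no error detected

Data: 0111 (no errors)


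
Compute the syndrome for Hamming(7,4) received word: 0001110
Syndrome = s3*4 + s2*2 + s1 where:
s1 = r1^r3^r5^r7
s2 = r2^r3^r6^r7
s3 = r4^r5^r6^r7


s1=1, s2=1, s3=1

Syndrome = 7 (error at position 7)


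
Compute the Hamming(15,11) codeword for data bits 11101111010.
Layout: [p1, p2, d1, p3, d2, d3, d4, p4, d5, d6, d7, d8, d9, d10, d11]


Parity bits: p1=0, p2=1, p3=0, p4=1

011011011111010


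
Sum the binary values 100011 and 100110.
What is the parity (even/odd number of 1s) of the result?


100011 = 35
100110 = 38
Sum = 73 = 1001001
1s count = 3

odd parity (3 ones in 1001001)


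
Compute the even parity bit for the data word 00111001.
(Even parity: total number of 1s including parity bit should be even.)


Number of 1s in data: 4
Parity bit: 0

0
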